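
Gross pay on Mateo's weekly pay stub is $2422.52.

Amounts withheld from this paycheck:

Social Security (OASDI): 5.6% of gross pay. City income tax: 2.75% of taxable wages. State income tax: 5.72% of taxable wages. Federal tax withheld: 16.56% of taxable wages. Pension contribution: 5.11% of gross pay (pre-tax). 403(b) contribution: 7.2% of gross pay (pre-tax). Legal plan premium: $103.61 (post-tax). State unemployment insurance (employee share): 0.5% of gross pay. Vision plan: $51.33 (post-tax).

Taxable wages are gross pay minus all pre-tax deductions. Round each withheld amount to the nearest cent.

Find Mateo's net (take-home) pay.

403(b) contribution: $2422.52 × 0.072 = $174.42
Pension contribution: $2422.52 × 0.0511 = $123.79
Pre-tax total = $174.42 + $123.79 = $298.21
Taxable wages = $2422.52 − $298.21 = $2124.31
City income tax: $2124.31 × 0.0275 = $58.42
State income tax: $2124.31 × 0.0572 = $121.51
Federal tax withheld: $2124.31 × 0.1656 = $351.79
Social Security (OASDI): $2422.52 × 0.056 = $135.66
State unemployment insurance (employee share): $2422.52 × 0.005 = $12.11
Legal plan premium: $103.61
Vision plan: $51.33
Total deductions = $174.42 + $123.79 + $58.42 + $121.51 + $351.79 + $135.66 + $12.11 + $103.61 + $51.33 = $1132.64
Net pay = $2422.52 − $1132.64 = $1289.88

$1289.88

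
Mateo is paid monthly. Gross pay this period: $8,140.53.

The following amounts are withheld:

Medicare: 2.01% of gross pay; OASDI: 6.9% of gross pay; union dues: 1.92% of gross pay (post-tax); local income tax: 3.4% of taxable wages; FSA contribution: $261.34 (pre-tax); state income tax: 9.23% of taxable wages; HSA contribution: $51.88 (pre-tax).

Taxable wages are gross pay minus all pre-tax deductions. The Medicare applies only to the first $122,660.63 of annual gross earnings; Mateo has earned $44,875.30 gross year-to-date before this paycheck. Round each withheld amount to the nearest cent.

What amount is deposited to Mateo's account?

$5,957.10

HSA contribution: $51.88
FSA contribution: $261.34
Pre-tax total = $51.88 + $261.34 = $313.22
Taxable wages = $8,140.53 − $313.22 = $7,827.31
State income tax: $7,827.31 × 0.0923 = $722.46
Local income tax: $7,827.31 × 0.034 = $266.13
Medicare: cap not yet reached, full $8,140.53 is subject → $8,140.53 × 0.0201 = $163.62
OASDI: $8,140.53 × 0.069 = $561.70
Union dues: $8,140.53 × 0.0192 = $156.30
Total deductions = $51.88 + $261.34 + $722.46 + $266.13 + $163.62 + $561.70 + $156.30 = $2,183.43
Net pay = $8,140.53 − $2,183.43 = $5,957.10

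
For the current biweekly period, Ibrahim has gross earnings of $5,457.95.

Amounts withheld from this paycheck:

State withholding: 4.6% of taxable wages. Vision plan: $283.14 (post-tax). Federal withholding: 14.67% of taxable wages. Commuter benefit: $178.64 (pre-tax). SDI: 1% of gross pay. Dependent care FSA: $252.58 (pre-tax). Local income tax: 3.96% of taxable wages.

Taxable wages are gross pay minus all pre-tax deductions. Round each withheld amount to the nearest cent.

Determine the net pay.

Commuter benefit: $178.64
Dependent care FSA: $252.58
Pre-tax total = $178.64 + $252.58 = $431.22
Taxable wages = $5,457.95 − $431.22 = $5,026.73
Local income tax: $5,026.73 × 0.0396 = $199.06
Federal withholding: $5,026.73 × 0.1467 = $737.42
State withholding: $5,026.73 × 0.046 = $231.23
SDI: $5,457.95 × 0.01 = $54.58
Vision plan: $283.14
Total deductions = $178.64 + $252.58 + $199.06 + $737.42 + $231.23 + $54.58 + $283.14 = $1,936.65
Net pay = $5,457.95 − $1,936.65 = $3,521.30

$3,521.30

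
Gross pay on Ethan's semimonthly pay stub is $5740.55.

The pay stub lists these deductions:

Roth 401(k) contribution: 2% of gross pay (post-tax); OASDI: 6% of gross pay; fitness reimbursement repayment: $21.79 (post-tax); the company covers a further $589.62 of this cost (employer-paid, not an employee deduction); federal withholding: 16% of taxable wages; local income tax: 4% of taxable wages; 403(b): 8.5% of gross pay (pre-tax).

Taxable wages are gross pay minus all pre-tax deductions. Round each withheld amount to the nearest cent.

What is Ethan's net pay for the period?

$3721.05

403(b): $5740.55 × 0.085 = $487.95
Taxable wages = $5740.55 − $487.95 = $5252.60
Federal withholding: $5252.60 × 0.16 = $840.42
Local income tax: $5252.60 × 0.04 = $210.10
OASDI: $5740.55 × 0.06 = $344.43
Roth 401(k) contribution: $5740.55 × 0.02 = $114.81
Fitness reimbursement repayment: $21.79
(Employer's $589.62 toward fitness reimbursement repayment is not withheld from the employee.)
Total deductions = $487.95 + $840.42 + $210.10 + $344.43 + $114.81 + $21.79 = $2019.50
Net pay = $5740.55 − $2019.50 = $3721.05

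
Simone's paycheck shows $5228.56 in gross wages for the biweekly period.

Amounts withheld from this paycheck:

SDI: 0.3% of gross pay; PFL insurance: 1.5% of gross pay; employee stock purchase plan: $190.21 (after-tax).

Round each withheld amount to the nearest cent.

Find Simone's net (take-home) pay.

PFL insurance: $5228.56 × 0.015 = $78.43
SDI: $5228.56 × 0.003 = $15.69
Employee stock purchase plan: $190.21
Total deductions = $78.43 + $15.69 + $190.21 = $284.33
Net pay = $5228.56 − $284.33 = $4944.23

$4944.23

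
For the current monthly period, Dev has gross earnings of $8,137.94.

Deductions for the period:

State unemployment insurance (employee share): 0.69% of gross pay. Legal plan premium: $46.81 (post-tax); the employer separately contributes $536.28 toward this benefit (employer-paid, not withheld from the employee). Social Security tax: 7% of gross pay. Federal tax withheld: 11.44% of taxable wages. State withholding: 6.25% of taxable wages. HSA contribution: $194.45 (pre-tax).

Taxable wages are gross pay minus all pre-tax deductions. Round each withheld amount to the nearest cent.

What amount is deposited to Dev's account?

$5,865.66

HSA contribution: $194.45
Taxable wages = $8,137.94 − $194.45 = $7,943.49
Federal tax withheld: $7,943.49 × 0.1144 = $908.74
State withholding: $7,943.49 × 0.0625 = $496.47
Social Security tax: $8,137.94 × 0.07 = $569.66
State unemployment insurance (employee share): $8,137.94 × 0.0069 = $56.15
Legal plan premium: $46.81
(Employer's $536.28 toward legal plan premium is not withheld from the employee.)
Total deductions = $194.45 + $908.74 + $496.47 + $569.66 + $56.15 + $46.81 = $2,272.28
Net pay = $8,137.94 − $2,272.28 = $5,865.66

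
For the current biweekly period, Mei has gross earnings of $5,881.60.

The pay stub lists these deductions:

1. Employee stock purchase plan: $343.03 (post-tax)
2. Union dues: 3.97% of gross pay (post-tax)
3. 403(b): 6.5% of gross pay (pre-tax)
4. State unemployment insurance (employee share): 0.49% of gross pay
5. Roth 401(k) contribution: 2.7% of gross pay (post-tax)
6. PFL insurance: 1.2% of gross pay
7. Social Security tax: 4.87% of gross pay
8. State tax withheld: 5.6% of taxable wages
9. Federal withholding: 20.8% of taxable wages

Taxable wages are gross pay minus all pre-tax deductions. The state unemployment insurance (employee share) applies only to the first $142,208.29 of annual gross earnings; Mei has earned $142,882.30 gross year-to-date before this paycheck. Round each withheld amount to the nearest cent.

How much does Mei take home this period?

$2,955.15

403(b): $5,881.60 × 0.065 = $382.30
Taxable wages = $5,881.60 − $382.30 = $5,499.30
State tax withheld: $5,499.30 × 0.056 = $307.96
Federal withholding: $5,499.30 × 0.208 = $1,143.85
Social Security tax: $5,881.60 × 0.0487 = $286.43
PFL insurance: $5,881.60 × 0.012 = $70.58
State unemployment insurance (employee share): annual cap $142,208.29 already reached (YTD $142,882.30), so $0.00
Employee stock purchase plan: $343.03
Roth 401(k) contribution: $5,881.60 × 0.027 = $158.80
Union dues: $5,881.60 × 0.0397 = $233.50
Total deductions = $382.30 + $307.96 + $1,143.85 + $286.43 + $70.58 + $0.00 + $343.03 + $158.80 + $233.50 = $2,926.45
Net pay = $5,881.60 − $2,926.45 = $2,955.15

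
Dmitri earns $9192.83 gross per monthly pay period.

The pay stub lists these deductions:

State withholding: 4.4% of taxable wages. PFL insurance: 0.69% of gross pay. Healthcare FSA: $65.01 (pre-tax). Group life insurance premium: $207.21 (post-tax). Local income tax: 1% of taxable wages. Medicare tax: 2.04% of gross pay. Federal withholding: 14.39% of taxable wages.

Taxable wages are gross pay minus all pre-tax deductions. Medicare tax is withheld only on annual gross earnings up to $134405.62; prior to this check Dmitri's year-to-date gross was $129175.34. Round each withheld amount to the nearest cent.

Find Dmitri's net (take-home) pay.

$6944.09

Healthcare FSA: $65.01
Taxable wages = $9192.83 − $65.01 = $9127.82
State withholding: $9127.82 × 0.044 = $401.62
Local income tax: $9127.82 × 0.01 = $91.28
Federal withholding: $9127.82 × 0.1439 = $1313.49
Medicare tax: only $134405.62 − $129175.34 = $5230.28 of this check is subject → $5230.28 × 0.0204 = $106.70
PFL insurance: $9192.83 × 0.0069 = $63.43
Group life insurance premium: $207.21
Total deductions = $65.01 + $401.62 + $91.28 + $1313.49 + $106.70 + $63.43 + $207.21 = $2248.74
Net pay = $9192.83 − $2248.74 = $6944.09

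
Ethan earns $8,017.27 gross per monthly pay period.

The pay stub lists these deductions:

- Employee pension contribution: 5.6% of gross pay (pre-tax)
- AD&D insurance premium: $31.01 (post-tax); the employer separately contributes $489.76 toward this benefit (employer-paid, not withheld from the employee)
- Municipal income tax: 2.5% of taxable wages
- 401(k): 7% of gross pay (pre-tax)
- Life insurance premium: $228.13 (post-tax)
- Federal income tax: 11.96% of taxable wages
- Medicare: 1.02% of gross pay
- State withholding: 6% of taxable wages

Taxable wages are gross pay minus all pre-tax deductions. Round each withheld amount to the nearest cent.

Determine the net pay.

Employee pension contribution: $8,017.27 × 0.056 = $448.97
401(k): $8,017.27 × 0.07 = $561.21
Pre-tax total = $448.97 + $561.21 = $1,010.18
Taxable wages = $8,017.27 − $1,010.18 = $7,007.09
Federal income tax: $7,007.09 × 0.1196 = $838.05
State withholding: $7,007.09 × 0.06 = $420.43
Municipal income tax: $7,007.09 × 0.025 = $175.18
Medicare: $8,017.27 × 0.0102 = $81.78
Life insurance premium: $228.13
AD&D insurance premium: $31.01
(Employer's $489.76 toward AD&D insurance premium is not withheld from the employee.)
Total deductions = $448.97 + $561.21 + $838.05 + $420.43 + $175.18 + $81.78 + $228.13 + $31.01 = $2,784.76
Net pay = $8,017.27 − $2,784.76 = $5,232.51

$5,232.51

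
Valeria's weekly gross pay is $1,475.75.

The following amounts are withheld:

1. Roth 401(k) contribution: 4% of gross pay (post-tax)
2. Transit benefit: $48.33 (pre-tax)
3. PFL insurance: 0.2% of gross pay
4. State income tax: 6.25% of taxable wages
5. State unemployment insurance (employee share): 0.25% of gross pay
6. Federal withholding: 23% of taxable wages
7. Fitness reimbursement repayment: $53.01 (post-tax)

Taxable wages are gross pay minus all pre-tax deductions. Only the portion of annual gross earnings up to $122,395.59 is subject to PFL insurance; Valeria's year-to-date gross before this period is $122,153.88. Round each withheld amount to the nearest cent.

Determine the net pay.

$893.69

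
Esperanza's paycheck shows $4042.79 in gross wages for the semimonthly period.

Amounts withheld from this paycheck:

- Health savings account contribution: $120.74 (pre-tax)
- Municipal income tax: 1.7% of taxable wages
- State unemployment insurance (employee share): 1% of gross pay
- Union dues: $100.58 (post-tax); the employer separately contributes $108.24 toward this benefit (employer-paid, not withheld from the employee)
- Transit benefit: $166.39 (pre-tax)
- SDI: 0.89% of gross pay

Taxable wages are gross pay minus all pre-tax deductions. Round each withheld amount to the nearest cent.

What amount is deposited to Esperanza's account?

$3514.82

Health savings account contribution: $120.74
Transit benefit: $166.39
Pre-tax total = $120.74 + $166.39 = $287.13
Taxable wages = $4042.79 − $287.13 = $3755.66
Municipal income tax: $3755.66 × 0.017 = $63.85
State unemployment insurance (employee share): $4042.79 × 0.01 = $40.43
SDI: $4042.79 × 0.0089 = $35.98
Union dues: $100.58
(Employer's $108.24 toward union dues is not withheld from the employee.)
Total deductions = $120.74 + $166.39 + $63.85 + $40.43 + $35.98 + $100.58 = $527.97
Net pay = $4042.79 − $527.97 = $3514.82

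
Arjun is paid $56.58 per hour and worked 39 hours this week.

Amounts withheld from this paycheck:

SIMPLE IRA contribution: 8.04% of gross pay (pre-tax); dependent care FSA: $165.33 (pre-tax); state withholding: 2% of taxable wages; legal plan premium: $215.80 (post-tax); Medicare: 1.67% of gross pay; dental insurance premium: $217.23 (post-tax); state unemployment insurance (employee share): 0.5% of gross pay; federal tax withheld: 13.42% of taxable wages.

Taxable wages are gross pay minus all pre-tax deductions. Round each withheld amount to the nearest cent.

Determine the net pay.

$1,095.56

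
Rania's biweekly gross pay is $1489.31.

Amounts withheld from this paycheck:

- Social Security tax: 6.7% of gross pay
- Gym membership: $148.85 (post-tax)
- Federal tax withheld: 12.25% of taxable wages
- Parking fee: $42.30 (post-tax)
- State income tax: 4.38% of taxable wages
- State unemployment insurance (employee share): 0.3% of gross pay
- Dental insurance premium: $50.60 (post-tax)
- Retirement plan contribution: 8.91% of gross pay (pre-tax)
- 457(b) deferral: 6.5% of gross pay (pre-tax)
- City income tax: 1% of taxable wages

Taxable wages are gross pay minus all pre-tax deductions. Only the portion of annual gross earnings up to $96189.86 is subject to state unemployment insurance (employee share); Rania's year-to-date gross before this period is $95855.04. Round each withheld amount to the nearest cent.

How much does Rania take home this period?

Retirement plan contribution: $1489.31 × 0.0891 = $132.70
457(b) deferral: $1489.31 × 0.065 = $96.81
Pre-tax total = $132.70 + $96.81 = $229.51
Taxable wages = $1489.31 − $229.51 = $1259.80
Federal tax withheld: $1259.80 × 0.1225 = $154.33
City income tax: $1259.80 × 0.01 = $12.60
State income tax: $1259.80 × 0.0438 = $55.18
State unemployment insurance (employee share): only $96189.86 − $95855.04 = $334.82 of this check is subject → $334.82 × 0.003 = $1.00
Social Security tax: $1489.31 × 0.067 = $99.78
Parking fee: $42.30
Gym membership: $148.85
Dental insurance premium: $50.60
Total deductions = $132.70 + $96.81 + $154.33 + $12.60 + $55.18 + $1.00 + $99.78 + $42.30 + $148.85 + $50.60 = $794.15
Net pay = $1489.31 − $794.15 = $695.16

$695.16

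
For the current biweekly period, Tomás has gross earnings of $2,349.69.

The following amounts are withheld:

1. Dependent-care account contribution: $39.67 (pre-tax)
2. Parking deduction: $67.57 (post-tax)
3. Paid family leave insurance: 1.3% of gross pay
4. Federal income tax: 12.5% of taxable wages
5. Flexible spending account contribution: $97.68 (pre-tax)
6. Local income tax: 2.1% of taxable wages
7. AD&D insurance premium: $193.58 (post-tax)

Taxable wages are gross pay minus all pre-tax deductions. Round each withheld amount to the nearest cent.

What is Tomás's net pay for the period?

$1,597.64

Flexible spending account contribution: $97.68
Dependent-care account contribution: $39.67
Pre-tax total = $97.68 + $39.67 = $137.35
Taxable wages = $2,349.69 − $137.35 = $2,212.34
Federal income tax: $2,212.34 × 0.125 = $276.54
Local income tax: $2,212.34 × 0.021 = $46.46
Paid family leave insurance: $2,349.69 × 0.013 = $30.55
Parking deduction: $67.57
AD&D insurance premium: $193.58
Total deductions = $97.68 + $39.67 + $276.54 + $46.46 + $30.55 + $67.57 + $193.58 = $752.05
Net pay = $2,349.69 − $752.05 = $1,597.64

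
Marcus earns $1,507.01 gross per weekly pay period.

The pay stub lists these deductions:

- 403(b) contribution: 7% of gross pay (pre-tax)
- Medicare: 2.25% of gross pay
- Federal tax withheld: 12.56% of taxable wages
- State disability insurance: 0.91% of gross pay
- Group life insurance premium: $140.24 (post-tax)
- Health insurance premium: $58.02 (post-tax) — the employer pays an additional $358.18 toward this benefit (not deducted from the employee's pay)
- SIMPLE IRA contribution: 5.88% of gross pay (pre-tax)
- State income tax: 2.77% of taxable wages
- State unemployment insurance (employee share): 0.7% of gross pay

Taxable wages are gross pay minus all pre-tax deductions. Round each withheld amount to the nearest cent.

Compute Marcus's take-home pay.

403(b) contribution: $1,507.01 × 0.07 = $105.49
SIMPLE IRA contribution: $1,507.01 × 0.0588 = $88.61
Pre-tax total = $105.49 + $88.61 = $194.10
Taxable wages = $1,507.01 − $194.10 = $1,312.91
State income tax: $1,312.91 × 0.0277 = $36.37
Federal tax withheld: $1,312.91 × 0.1256 = $164.90
Medicare: $1,507.01 × 0.0225 = $33.91
State disability insurance: $1,507.01 × 0.0091 = $13.71
State unemployment insurance (employee share): $1,507.01 × 0.007 = $10.55
Group life insurance premium: $140.24
Health insurance premium: $58.02
(Employer's $358.18 toward health insurance premium is not withheld from the employee.)
Total deductions = $105.49 + $88.61 + $36.37 + $164.90 + $33.91 + $13.71 + $10.55 + $140.24 + $58.02 = $651.80
Net pay = $1,507.01 − $651.80 = $855.21

$855.21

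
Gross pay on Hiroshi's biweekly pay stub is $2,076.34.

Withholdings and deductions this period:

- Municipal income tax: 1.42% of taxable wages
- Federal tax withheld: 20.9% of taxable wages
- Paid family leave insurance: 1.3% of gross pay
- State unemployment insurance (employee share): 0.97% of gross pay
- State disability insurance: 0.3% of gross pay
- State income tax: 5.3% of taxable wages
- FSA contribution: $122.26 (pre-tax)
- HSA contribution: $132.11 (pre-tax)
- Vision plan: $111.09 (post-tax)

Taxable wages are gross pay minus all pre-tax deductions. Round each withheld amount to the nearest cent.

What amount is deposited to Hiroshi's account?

$1,154.30

HSA contribution: $132.11
FSA contribution: $122.26
Pre-tax total = $132.11 + $122.26 = $254.37
Taxable wages = $2,076.34 − $254.37 = $1,821.97
Federal tax withheld: $1,821.97 × 0.209 = $380.79
State income tax: $1,821.97 × 0.053 = $96.56
Municipal income tax: $1,821.97 × 0.0142 = $25.87
State unemployment insurance (employee share): $2,076.34 × 0.0097 = $20.14
State disability insurance: $2,076.34 × 0.003 = $6.23
Paid family leave insurance: $2,076.34 × 0.013 = $26.99
Vision plan: $111.09
Total deductions = $132.11 + $122.26 + $380.79 + $96.56 + $25.87 + $20.14 + $6.23 + $26.99 + $111.09 = $922.04
Net pay = $2,076.34 − $922.04 = $1,154.30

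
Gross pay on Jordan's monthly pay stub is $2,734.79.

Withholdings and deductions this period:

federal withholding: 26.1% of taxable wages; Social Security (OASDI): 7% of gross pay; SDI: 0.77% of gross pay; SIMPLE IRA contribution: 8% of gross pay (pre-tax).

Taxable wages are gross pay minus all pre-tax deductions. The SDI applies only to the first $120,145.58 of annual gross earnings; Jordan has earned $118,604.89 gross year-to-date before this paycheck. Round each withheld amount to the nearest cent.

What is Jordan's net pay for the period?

SIMPLE IRA contribution: $2,734.79 × 0.08 = $218.78
Taxable wages = $2,734.79 − $218.78 = $2,516.01
Federal withholding: $2,516.01 × 0.261 = $656.68
Social Security (OASDI): $2,734.79 × 0.07 = $191.44
SDI: only $120,145.58 − $118,604.89 = $1,540.69 of this check is subject → $1,540.69 × 0.0077 = $11.86
Total deductions = $218.78 + $656.68 + $191.44 + $11.86 = $1,078.76
Net pay = $2,734.79 − $1,078.76 = $1,656.03

$1,656.03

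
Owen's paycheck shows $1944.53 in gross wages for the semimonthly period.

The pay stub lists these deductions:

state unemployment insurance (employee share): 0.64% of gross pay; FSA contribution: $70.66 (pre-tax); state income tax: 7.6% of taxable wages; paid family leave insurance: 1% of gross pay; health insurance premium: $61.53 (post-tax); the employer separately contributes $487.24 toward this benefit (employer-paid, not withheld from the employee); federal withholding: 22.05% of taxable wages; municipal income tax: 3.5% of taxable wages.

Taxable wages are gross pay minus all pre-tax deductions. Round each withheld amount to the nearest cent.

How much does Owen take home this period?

FSA contribution: $70.66
Taxable wages = $1944.53 − $70.66 = $1873.87
Federal withholding: $1873.87 × 0.2205 = $413.19
Municipal income tax: $1873.87 × 0.035 = $65.59
State income tax: $1873.87 × 0.076 = $142.41
Paid family leave insurance: $1944.53 × 0.01 = $19.45
State unemployment insurance (employee share): $1944.53 × 0.0064 = $12.44
Health insurance premium: $61.53
(Employer's $487.24 toward health insurance premium is not withheld from the employee.)
Total deductions = $70.66 + $413.19 + $65.59 + $142.41 + $19.45 + $12.44 + $61.53 = $785.27
Net pay = $1944.53 − $785.27 = $1159.26

$1159.26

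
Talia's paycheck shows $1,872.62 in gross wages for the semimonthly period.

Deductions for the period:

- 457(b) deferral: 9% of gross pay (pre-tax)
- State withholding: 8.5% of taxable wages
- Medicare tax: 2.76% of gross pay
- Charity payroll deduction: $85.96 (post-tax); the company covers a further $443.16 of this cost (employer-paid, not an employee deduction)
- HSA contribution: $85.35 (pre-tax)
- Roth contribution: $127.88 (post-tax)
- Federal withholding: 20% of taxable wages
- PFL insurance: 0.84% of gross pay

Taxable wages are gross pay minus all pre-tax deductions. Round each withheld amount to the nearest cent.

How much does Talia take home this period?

HSA contribution: $85.35
457(b) deferral: $1,872.62 × 0.09 = $168.54
Pre-tax total = $85.35 + $168.54 = $253.89
Taxable wages = $1,872.62 − $253.89 = $1,618.73
State withholding: $1,618.73 × 0.085 = $137.59
Federal withholding: $1,618.73 × 0.2 = $323.75
Medicare tax: $1,872.62 × 0.0276 = $51.68
PFL insurance: $1,872.62 × 0.0084 = $15.73
Charity payroll deduction: $85.96
Roth contribution: $127.88
(Employer's $443.16 toward charity payroll deduction is not withheld from the employee.)
Total deductions = $85.35 + $168.54 + $137.59 + $323.75 + $51.68 + $15.73 + $85.96 + $127.88 = $996.48
Net pay = $1,872.62 − $996.48 = $876.14

$876.14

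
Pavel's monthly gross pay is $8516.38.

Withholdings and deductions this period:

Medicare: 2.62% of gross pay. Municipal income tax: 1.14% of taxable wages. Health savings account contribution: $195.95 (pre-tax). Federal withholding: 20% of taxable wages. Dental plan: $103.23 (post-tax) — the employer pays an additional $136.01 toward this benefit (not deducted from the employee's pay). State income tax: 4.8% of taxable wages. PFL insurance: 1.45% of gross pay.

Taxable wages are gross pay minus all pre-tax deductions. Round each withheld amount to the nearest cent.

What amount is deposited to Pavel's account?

$5712.26

Health savings account contribution: $195.95
Taxable wages = $8516.38 − $195.95 = $8320.43
Municipal income tax: $8320.43 × 0.0114 = $94.85
Federal withholding: $8320.43 × 0.2 = $1664.09
State income tax: $8320.43 × 0.048 = $399.38
Medicare: $8516.38 × 0.0262 = $223.13
PFL insurance: $8516.38 × 0.0145 = $123.49
Dental plan: $103.23
(Employer's $136.01 toward dental plan is not withheld from the employee.)
Total deductions = $195.95 + $94.85 + $1664.09 + $399.38 + $223.13 + $123.49 + $103.23 = $2804.12
Net pay = $8516.38 − $2804.12 = $5712.26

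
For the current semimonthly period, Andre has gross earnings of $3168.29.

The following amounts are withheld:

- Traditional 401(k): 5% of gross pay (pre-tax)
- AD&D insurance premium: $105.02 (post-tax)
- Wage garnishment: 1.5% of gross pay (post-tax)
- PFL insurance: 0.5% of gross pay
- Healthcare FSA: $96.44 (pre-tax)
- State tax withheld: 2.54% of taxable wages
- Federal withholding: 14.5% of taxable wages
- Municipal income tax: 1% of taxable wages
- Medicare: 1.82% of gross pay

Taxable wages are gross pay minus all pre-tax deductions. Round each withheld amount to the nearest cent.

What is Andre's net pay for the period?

$2161.82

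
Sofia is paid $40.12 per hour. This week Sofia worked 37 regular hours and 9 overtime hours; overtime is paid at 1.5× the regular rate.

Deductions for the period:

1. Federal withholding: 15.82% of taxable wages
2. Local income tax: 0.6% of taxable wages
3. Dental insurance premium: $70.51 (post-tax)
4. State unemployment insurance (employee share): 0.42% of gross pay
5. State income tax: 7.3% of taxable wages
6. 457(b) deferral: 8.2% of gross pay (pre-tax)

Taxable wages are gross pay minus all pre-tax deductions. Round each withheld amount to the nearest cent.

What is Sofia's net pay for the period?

Regular pay: 37 × $40.12 = $1,484.44
Overtime pay: 9 × $40.12 × 1.5 = $541.62
Gross pay = $1,484.44 + $541.62 = $2,026.06
457(b) deferral: $2,026.06 × 0.082 = $166.14
Taxable wages = $2,026.06 − $166.14 = $1,859.92
Local income tax: $1,859.92 × 0.006 = $11.16
State income tax: $1,859.92 × 0.073 = $135.77
Federal withholding: $1,859.92 × 0.1582 = $294.24
State unemployment insurance (employee share): $2,026.06 × 0.0042 = $8.51
Dental insurance premium: $70.51
Total deductions = $166.14 + $11.16 + $135.77 + $294.24 + $8.51 + $70.51 = $686.33
Net pay = $2,026.06 − $686.33 = $1,339.73

$1,339.73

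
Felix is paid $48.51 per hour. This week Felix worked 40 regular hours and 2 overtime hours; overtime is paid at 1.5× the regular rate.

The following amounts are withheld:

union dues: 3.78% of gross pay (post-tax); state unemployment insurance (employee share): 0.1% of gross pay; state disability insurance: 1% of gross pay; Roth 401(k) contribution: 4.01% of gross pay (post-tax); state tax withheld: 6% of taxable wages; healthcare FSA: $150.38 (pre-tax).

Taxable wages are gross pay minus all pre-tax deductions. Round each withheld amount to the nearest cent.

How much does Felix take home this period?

$1,633.97

Regular pay: 40 × $48.51 = $1,940.40
Overtime pay: 2 × $48.51 × 1.5 = $145.53
Gross pay = $1,940.40 + $145.53 = $2,085.93
Healthcare FSA: $150.38
Taxable wages = $2,085.93 − $150.38 = $1,935.55
State tax withheld: $1,935.55 × 0.06 = $116.13
State disability insurance: $2,085.93 × 0.01 = $20.86
State unemployment insurance (employee share): $2,085.93 × 0.001 = $2.09
Roth 401(k) contribution: $2,085.93 × 0.0401 = $83.65
Union dues: $2,085.93 × 0.0378 = $78.85
Total deductions = $150.38 + $116.13 + $20.86 + $2.09 + $83.65 + $78.85 = $451.96
Net pay = $2,085.93 − $451.96 = $1,633.97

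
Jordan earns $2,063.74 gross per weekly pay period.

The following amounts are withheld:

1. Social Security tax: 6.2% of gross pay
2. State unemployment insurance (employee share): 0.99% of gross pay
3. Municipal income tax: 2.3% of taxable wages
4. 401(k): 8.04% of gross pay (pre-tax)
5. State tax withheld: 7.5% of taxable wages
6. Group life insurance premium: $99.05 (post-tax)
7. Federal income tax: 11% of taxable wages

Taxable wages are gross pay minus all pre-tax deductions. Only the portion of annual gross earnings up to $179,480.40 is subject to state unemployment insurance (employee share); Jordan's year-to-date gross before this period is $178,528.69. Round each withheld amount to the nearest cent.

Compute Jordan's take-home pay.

401(k): $2,063.74 × 0.0804 = $165.92
Taxable wages = $2,063.74 − $165.92 = $1,897.82
Federal income tax: $1,897.82 × 0.11 = $208.76
Municipal income tax: $1,897.82 × 0.023 = $43.65
State tax withheld: $1,897.82 × 0.075 = $142.34
Social Security tax: $2,063.74 × 0.062 = $127.95
State unemployment insurance (employee share): only $179,480.40 − $178,528.69 = $951.71 of this check is subject → $951.71 × 0.0099 = $9.42
Group life insurance premium: $99.05
Total deductions = $165.92 + $208.76 + $43.65 + $142.34 + $127.95 + $9.42 + $99.05 = $797.09
Net pay = $2,063.74 − $797.09 = $1,266.65

$1,266.65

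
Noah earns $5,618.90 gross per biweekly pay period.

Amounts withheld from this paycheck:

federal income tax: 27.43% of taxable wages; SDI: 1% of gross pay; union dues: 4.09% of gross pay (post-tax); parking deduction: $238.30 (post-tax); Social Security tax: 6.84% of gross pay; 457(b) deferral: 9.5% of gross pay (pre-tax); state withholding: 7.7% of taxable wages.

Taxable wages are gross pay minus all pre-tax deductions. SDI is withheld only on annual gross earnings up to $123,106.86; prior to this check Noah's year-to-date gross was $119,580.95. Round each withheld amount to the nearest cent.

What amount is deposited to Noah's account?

$2,411.01

457(b) deferral: $5,618.90 × 0.095 = $533.80
Taxable wages = $5,618.90 − $533.80 = $5,085.10
Federal income tax: $5,085.10 × 0.2743 = $1,394.84
State withholding: $5,085.10 × 0.077 = $391.55
SDI: only $123,106.86 − $119,580.95 = $3,525.91 of this check is subject → $3,525.91 × 0.01 = $35.26
Social Security tax: $5,618.90 × 0.0684 = $384.33
Parking deduction: $238.30
Union dues: $5,618.90 × 0.0409 = $229.81
Total deductions = $533.80 + $1,394.84 + $391.55 + $35.26 + $384.33 + $238.30 + $229.81 = $3,207.89
Net pay = $5,618.90 − $3,207.89 = $2,411.01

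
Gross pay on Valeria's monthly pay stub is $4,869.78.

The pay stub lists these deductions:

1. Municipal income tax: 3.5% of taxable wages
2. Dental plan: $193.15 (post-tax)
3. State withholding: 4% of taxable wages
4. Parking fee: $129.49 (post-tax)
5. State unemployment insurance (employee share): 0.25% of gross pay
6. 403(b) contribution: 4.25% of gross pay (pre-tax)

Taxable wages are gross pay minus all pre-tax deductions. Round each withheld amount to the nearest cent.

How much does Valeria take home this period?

$3,978.29

403(b) contribution: $4,869.78 × 0.0425 = $206.97
Taxable wages = $4,869.78 − $206.97 = $4,662.81
Municipal income tax: $4,662.81 × 0.035 = $163.20
State withholding: $4,662.81 × 0.04 = $186.51
State unemployment insurance (employee share): $4,869.78 × 0.0025 = $12.17
Dental plan: $193.15
Parking fee: $129.49
Total deductions = $206.97 + $163.20 + $186.51 + $12.17 + $193.15 + $129.49 = $891.49
Net pay = $4,869.78 − $891.49 = $3,978.29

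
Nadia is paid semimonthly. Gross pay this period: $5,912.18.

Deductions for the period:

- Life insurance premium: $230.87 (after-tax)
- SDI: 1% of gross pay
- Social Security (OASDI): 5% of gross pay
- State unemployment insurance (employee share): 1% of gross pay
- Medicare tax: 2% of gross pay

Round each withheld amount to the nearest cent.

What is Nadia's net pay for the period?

State unemployment insurance (employee share): $5,912.18 × 0.01 = $59.12
SDI: $5,912.18 × 0.01 = $59.12
Social Security (OASDI): $5,912.18 × 0.05 = $295.61
Medicare tax: $5,912.18 × 0.02 = $118.24
Life insurance premium: $230.87
Total deductions = $59.12 + $59.12 + $295.61 + $118.24 + $230.87 = $762.96
Net pay = $5,912.18 − $762.96 = $5,149.22

$5,149.22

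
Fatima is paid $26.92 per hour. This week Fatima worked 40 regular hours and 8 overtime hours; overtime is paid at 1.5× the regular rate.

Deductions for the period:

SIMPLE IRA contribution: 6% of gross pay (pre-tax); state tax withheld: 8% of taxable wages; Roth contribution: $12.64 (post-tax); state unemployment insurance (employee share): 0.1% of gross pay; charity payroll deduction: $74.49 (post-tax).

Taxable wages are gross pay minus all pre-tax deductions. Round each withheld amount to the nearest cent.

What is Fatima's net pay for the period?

$1,122.05

Regular pay: 40 × $26.92 = $1,076.80
Overtime pay: 8 × $26.92 × 1.5 = $323.04
Gross pay = $1,076.80 + $323.04 = $1,399.84
SIMPLE IRA contribution: $1,399.84 × 0.06 = $83.99
Taxable wages = $1,399.84 − $83.99 = $1,315.85
State tax withheld: $1,315.85 × 0.08 = $105.27
State unemployment insurance (employee share): $1,399.84 × 0.001 = $1.40
Charity payroll deduction: $74.49
Roth contribution: $12.64
Total deductions = $83.99 + $105.27 + $1.40 + $74.49 + $12.64 = $277.79
Net pay = $1,399.84 − $277.79 = $1,122.05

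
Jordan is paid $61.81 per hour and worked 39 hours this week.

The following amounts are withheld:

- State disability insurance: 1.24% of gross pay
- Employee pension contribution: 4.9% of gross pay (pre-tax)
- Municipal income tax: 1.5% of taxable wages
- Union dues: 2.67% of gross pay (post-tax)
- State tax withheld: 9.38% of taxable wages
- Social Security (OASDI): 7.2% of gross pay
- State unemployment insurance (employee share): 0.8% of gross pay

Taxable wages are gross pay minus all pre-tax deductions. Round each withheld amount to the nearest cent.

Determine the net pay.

Gross pay: 39 × $61.81 = $2,410.59
Employee pension contribution: $2,410.59 × 0.049 = $118.12
Taxable wages = $2,410.59 − $118.12 = $2,292.47
Municipal income tax: $2,292.47 × 0.015 = $34.39
State tax withheld: $2,292.47 × 0.0938 = $215.03
State disability insurance: $2,410.59 × 0.0124 = $29.89
Social Security (OASDI): $2,410.59 × 0.072 = $173.56
State unemployment insurance (employee share): $2,410.59 × 0.008 = $19.28
Union dues: $2,410.59 × 0.0267 = $64.36
Total deductions = $118.12 + $34.39 + $215.03 + $29.89 + $173.56 + $19.28 + $64.36 = $654.63
Net pay = $2,410.59 − $654.63 = $1,755.96

$1,755.96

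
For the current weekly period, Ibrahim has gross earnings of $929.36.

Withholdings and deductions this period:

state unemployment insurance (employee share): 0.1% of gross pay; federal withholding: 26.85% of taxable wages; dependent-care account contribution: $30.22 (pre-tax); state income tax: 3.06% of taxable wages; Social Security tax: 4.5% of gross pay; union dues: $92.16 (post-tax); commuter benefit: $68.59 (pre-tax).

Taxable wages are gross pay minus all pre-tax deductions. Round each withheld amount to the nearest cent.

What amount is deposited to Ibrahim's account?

$447.23

Commuter benefit: $68.59
Dependent-care account contribution: $30.22
Pre-tax total = $68.59 + $30.22 = $98.81
Taxable wages = $929.36 − $98.81 = $830.55
State income tax: $830.55 × 0.0306 = $25.41
Federal withholding: $830.55 × 0.2685 = $223.00
State unemployment insurance (employee share): $929.36 × 0.001 = $0.93
Social Security tax: $929.36 × 0.045 = $41.82
Union dues: $92.16
Total deductions = $68.59 + $30.22 + $25.41 + $223.00 + $0.93 + $41.82 + $92.16 = $482.13
Net pay = $929.36 − $482.13 = $447.23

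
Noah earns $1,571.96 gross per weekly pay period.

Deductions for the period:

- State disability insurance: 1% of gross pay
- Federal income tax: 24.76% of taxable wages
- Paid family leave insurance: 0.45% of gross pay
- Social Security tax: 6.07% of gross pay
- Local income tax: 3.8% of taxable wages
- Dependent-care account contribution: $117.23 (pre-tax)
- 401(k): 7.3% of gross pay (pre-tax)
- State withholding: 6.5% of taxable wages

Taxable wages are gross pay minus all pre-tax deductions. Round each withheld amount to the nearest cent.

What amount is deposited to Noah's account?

$751.97

401(k): $1,571.96 × 0.073 = $114.75
Dependent-care account contribution: $117.23
Pre-tax total = $114.75 + $117.23 = $231.98
Taxable wages = $1,571.96 − $231.98 = $1,339.98
State withholding: $1,339.98 × 0.065 = $87.10
Federal income tax: $1,339.98 × 0.2476 = $331.78
Local income tax: $1,339.98 × 0.038 = $50.92
Paid family leave insurance: $1,571.96 × 0.0045 = $7.07
State disability insurance: $1,571.96 × 0.01 = $15.72
Social Security tax: $1,571.96 × 0.0607 = $95.42
Total deductions = $114.75 + $117.23 + $87.10 + $331.78 + $50.92 + $7.07 + $15.72 + $95.42 = $819.99
Net pay = $1,571.96 − $819.99 = $751.97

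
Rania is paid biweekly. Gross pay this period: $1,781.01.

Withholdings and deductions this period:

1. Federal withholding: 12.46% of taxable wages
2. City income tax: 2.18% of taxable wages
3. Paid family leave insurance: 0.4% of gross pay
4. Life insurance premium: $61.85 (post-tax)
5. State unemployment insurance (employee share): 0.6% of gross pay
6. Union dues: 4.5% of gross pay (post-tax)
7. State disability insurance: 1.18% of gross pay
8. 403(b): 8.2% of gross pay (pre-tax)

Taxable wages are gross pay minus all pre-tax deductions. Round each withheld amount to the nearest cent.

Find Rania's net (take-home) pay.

$1,214.78

403(b): $1,781.01 × 0.082 = $146.04
Taxable wages = $1,781.01 − $146.04 = $1,634.97
City income tax: $1,634.97 × 0.0218 = $35.64
Federal withholding: $1,634.97 × 0.1246 = $203.72
State disability insurance: $1,781.01 × 0.0118 = $21.02
Paid family leave insurance: $1,781.01 × 0.004 = $7.12
State unemployment insurance (employee share): $1,781.01 × 0.006 = $10.69
Life insurance premium: $61.85
Union dues: $1,781.01 × 0.045 = $80.15
Total deductions = $146.04 + $35.64 + $203.72 + $21.02 + $7.12 + $10.69 + $61.85 + $80.15 = $566.23
Net pay = $1,781.01 − $566.23 = $1,214.78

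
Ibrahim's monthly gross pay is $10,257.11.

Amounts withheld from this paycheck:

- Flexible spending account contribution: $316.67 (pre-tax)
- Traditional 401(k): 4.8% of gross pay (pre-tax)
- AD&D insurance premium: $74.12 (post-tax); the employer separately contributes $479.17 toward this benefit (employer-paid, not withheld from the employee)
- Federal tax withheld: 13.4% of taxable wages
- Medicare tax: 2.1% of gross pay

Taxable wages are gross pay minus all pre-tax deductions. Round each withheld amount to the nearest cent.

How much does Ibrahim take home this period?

$7,892.53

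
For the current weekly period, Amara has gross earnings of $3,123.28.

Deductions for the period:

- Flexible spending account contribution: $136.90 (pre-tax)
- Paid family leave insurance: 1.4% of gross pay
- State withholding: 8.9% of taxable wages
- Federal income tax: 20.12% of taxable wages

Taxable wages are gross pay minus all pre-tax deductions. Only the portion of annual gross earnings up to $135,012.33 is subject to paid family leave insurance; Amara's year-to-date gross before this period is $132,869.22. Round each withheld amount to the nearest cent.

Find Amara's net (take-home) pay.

$2,089.73

Flexible spending account contribution: $136.90
Taxable wages = $3,123.28 − $136.90 = $2,986.38
Federal income tax: $2,986.38 × 0.2012 = $600.86
State withholding: $2,986.38 × 0.089 = $265.79
Paid family leave insurance: only $135,012.33 − $132,869.22 = $2,143.11 of this check is subject → $2,143.11 × 0.014 = $30.00
Total deductions = $136.90 + $600.86 + $265.79 + $30.00 = $1,033.55
Net pay = $3,123.28 − $1,033.55 = $2,089.73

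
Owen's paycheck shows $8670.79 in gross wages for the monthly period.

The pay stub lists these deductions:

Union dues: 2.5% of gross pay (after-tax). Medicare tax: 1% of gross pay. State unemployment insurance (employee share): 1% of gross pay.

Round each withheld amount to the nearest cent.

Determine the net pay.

State unemployment insurance (employee share): $8670.79 × 0.01 = $86.71
Medicare tax: $8670.79 × 0.01 = $86.71
Union dues: $8670.79 × 0.025 = $216.77
Total deductions = $86.71 + $86.71 + $216.77 = $390.19
Net pay = $8670.79 − $390.19 = $8280.60

$8280.60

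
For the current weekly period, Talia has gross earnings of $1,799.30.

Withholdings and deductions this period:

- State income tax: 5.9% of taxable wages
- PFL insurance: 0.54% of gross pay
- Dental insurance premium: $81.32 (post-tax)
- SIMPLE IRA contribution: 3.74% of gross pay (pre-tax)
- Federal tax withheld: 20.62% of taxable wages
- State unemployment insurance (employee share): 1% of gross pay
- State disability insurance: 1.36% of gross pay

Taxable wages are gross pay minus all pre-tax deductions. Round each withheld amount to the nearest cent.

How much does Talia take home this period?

$1,139.18

SIMPLE IRA contribution: $1,799.30 × 0.0374 = $67.29
Taxable wages = $1,799.30 − $67.29 = $1,732.01
State income tax: $1,732.01 × 0.059 = $102.19
Federal tax withheld: $1,732.01 × 0.2062 = $357.14
PFL insurance: $1,799.30 × 0.0054 = $9.72
State unemployment insurance (employee share): $1,799.30 × 0.01 = $17.99
State disability insurance: $1,799.30 × 0.0136 = $24.47
Dental insurance premium: $81.32
Total deductions = $67.29 + $102.19 + $357.14 + $9.72 + $17.99 + $24.47 + $81.32 = $660.12
Net pay = $1,799.30 − $660.12 = $1,139.18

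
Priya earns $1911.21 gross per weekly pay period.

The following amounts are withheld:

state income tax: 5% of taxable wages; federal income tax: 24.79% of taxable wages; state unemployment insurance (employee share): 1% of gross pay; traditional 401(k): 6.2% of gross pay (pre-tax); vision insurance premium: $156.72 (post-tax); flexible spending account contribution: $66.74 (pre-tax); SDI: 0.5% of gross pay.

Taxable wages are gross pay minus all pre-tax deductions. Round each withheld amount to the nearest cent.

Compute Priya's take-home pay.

Flexible spending account contribution: $66.74
Traditional 401(k): $1911.21 × 0.062 = $118.50
Pre-tax total = $66.74 + $118.50 = $185.24
Taxable wages = $1911.21 − $185.24 = $1725.97
Federal income tax: $1725.97 × 0.2479 = $427.87
State income tax: $1725.97 × 0.05 = $86.30
SDI: $1911.21 × 0.005 = $9.56
State unemployment insurance (employee share): $1911.21 × 0.01 = $19.11
Vision insurance premium: $156.72
Total deductions = $66.74 + $118.50 + $427.87 + $86.30 + $9.56 + $19.11 + $156.72 = $884.80
Net pay = $1911.21 − $884.80 = $1026.41

$1026.41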